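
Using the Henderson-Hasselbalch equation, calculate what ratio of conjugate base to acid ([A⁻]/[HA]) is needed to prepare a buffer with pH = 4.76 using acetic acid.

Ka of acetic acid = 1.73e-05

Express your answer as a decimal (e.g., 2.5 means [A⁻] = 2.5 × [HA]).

pKa = -log(1.73e-05) = 4.7620. pH = pKa + log([A⁻]/[HA]), so log([A⁻]/[HA]) = pH − pKa = 4.76 − 4.7620 = -0.0020. [A⁻]/[HA] = 10^(-0.0020) = 0.996

[A⁻]/[HA] = 0.996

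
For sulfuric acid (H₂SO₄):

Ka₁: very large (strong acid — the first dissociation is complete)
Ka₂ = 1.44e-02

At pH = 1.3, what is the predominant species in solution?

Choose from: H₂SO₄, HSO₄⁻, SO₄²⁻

The first dissociation is complete, so H₂SO₄ itself is never the predominant species in water; pKa₂ = -log(1.44e-02) = 1.84. For a polyprotic acid the predominant species crosses at each pKa: below pKa_n the protonated form dominates, above it the deprotonated form does. At pH = 1.3, the predominant species is HSO₄⁻.

HSO₄⁻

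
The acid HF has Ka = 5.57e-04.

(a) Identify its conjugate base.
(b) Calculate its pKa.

(a) The conjugate base is formed by removing one H⁺ from HF, giving F⁻. (b) pKa = -log(Ka) = -log(5.57e-04) = 3.25.

Conjugate base: F⁻; pK_a = 3.25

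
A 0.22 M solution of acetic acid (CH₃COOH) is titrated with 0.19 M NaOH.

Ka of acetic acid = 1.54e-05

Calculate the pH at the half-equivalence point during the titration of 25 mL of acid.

At half-equivalence [HA] = [A⁻], so Henderson-Hasselbalch gives pH = pKa = -log(1.54e-05) = 4.81.

pH = pKa = 4.81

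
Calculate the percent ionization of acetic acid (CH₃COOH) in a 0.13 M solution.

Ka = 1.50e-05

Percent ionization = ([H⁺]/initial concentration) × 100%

Using Ka equilibrium: x² + Ka×x - Ka×C = 0. Solving: [H⁺] = 1.3889e-03. Percent = (1.3889e-03/0.13) × 100

Percent ionization = 1.07%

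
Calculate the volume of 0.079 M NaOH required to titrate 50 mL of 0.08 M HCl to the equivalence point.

At equivalence: moles acid = moles base. moles HCl = 0.08 × 50/1000 = 0.004 mol. V_base = moles / 0.079 × 1000 = 50.6 mL.

V_{base} = 50.6 mL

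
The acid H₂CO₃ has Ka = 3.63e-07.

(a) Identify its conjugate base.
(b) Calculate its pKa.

(a) The conjugate base is formed by removing one H⁺ from H₂CO₃, giving HCO₃⁻. (b) pKa = -log(Ka) = -log(3.63e-07) = 6.44.

Conjugate base: HCO₃⁻; pK_a = 6.44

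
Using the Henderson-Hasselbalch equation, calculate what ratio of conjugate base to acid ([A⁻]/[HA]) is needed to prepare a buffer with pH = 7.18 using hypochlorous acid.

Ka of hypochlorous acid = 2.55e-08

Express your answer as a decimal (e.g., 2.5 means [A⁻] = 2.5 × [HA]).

pKa = -log(2.55e-08) = 7.5935. pH = pKa + log([A⁻]/[HA]), so log([A⁻]/[HA]) = pH − pKa = 7.18 − 7.5935 = -0.4135. [A⁻]/[HA] = 10^(-0.4135) = 0.386

[A⁻]/[HA] = 0.386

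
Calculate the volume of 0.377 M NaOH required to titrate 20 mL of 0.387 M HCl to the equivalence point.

At equivalence: moles acid = moles base. moles HCl = 0.387 × 20/1000 = 0.00774 mol. V_base = moles / 0.377 × 1000 = 20.5 mL.

V_{base} = 20.5 mL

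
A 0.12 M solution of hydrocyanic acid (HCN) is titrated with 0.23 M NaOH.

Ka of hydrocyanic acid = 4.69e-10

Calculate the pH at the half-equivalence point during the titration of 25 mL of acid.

At half-equivalence [HA] = [A⁻], so Henderson-Hasselbalch gives pH = pKa = -log(4.69e-10) = 9.33.

pH = pKa = 9.33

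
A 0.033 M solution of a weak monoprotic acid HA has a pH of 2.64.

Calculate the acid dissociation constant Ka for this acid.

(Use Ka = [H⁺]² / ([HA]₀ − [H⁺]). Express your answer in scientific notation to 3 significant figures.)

[H⁺] = 10^(−pH) = 10^(−2.64) = 2.291e-03 M. For HA ⇌ H⁺ + A⁻, Ka = [H⁺][A⁻]/[HA] = [H⁺]² / ([HA]₀ − [H⁺]) = (2.291e-03)² / (0.033 − 2.291e-03) = 1.71e-04.

K_a = 1.71e-04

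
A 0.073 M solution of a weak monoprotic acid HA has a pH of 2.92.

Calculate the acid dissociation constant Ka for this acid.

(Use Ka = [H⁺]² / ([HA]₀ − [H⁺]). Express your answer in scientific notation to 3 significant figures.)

[H⁺] = 10^(−pH) = 10^(−2.92) = 1.202e-03 M. For HA ⇌ H⁺ + A⁻, Ka = [H⁺][A⁻]/[HA] = [H⁺]² / ([HA]₀ − [H⁺]) = (1.202e-03)² / (0.073 − 1.202e-03) = 2.01e-05.

K_a = 2.01e-05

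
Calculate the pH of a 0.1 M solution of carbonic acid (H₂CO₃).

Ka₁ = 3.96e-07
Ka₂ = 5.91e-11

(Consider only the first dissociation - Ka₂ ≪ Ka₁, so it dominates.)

First dissociation dominates. From Ka₁ = [H⁺][HA⁻]/[H₂A], x² + Ka₁·x − Ka₁·C = 0 with C = 0.1 M and Ka₁ = 3.96e-07. Solving: [H⁺] = (−Ka₁ + √(Ka₁² + 4·Ka₁·C)) / 2 = 1.9880e-04 M. pH = -log(1.9880e-04) = 3.70.

pH = 3.70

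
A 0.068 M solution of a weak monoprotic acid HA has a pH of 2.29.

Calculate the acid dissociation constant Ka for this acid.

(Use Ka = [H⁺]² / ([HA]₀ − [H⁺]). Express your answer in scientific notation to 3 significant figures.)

[H⁺] = 10^(−pH) = 10^(−2.29) = 5.129e-03 M. For HA ⇌ H⁺ + A⁻, Ka = [H⁺][A⁻]/[HA] = [H⁺]² / ([HA]₀ − [H⁺]) = (5.129e-03)² / (0.068 − 5.129e-03) = 4.18e-04.

K_a = 4.18e-04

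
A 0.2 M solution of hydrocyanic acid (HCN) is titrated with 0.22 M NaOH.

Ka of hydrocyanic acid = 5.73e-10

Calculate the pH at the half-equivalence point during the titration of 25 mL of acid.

At half-equivalence [HA] = [A⁻], so Henderson-Hasselbalch gives pH = pKa = -log(5.73e-10) = 9.24.

pH = pKa = 9.24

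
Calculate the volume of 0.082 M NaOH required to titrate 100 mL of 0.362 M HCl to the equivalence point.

At equivalence: moles acid = moles base. moles HCl = 0.362 × 100/1000 = 0.0362 mol. V_base = moles / 0.082 × 1000 = 441.5 mL.

V_{base} = 441.5 mL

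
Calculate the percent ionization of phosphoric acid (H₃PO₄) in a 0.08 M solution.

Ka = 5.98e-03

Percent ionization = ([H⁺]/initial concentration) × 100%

Using Ka equilibrium: x² + Ka×x - Ka×C = 0. Solving: [H⁺] = 1.9086e-02. Percent = (1.9086e-02/0.08) × 100

Percent ionization = 23.9%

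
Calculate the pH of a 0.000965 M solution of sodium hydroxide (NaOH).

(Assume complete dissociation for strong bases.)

[OH⁻] = 0.000965 M for strong base. pOH = -log[OH⁻] = 3.02, pH = 14 - pOH

pH = 10.98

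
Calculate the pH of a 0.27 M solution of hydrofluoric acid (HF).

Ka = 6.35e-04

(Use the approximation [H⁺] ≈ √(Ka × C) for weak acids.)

[H⁺] = √(Ka × C) = √(6.35e-04 × 0.27) = 1.3094e-02. pH = -log(1.3094e-02)

pH = 1.88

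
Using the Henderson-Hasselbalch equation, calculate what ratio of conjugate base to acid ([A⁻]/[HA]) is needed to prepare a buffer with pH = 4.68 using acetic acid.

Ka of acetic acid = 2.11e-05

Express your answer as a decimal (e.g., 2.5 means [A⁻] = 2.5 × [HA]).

pKa = -log(2.11e-05) = 4.6757. pH = pKa + log([A⁻]/[HA]), so log([A⁻]/[HA]) = pH − pKa = 4.68 − 4.6757 = 0.0043. [A⁻]/[HA] = 10^(0.0043) = 1.01

[A⁻]/[HA] = 1.01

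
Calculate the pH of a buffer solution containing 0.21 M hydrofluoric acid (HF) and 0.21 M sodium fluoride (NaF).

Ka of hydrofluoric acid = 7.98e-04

pKa = -log(7.98e-04) = 3.10. pH = pKa + log([A⁻]/[HA]) = 3.10 + log(0.21/0.21)

pH = 3.10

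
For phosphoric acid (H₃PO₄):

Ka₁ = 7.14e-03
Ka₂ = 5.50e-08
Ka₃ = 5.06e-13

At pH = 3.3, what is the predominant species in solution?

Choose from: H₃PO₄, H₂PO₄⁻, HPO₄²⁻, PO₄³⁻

pKa₁ = 2.15, pKa₂ = 7.26, pKa₃ = 12.30. For a polyprotic acid the predominant species crosses at each pKa: below pKa_n the protonated form dominates, above it the deprotonated form does. At pH = 3.3, the predominant species is H₂PO₄⁻.

H₂PO₄⁻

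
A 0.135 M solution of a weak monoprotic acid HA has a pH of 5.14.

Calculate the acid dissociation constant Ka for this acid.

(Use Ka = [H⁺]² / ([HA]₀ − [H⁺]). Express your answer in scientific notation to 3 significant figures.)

[H⁺] = 10^(−pH) = 10^(−5.14) = 7.244e-06 M. For HA ⇌ H⁺ + A⁻, Ka = [H⁺][A⁻]/[HA] = [H⁺]² / ([HA]₀ − [H⁺]) = (7.244e-06)² / (0.135 − 7.244e-06) = 3.89e-10.

K_a = 3.89e-10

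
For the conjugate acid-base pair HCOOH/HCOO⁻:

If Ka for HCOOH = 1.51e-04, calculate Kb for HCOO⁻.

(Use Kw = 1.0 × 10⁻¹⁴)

For a conjugate pair Ka × Kb = Kw, so Kb = Kw/Ka = 1.0 × 10⁻¹⁴ / 1.51e-04 = 6.62e-11.

K_b = 6.62e-11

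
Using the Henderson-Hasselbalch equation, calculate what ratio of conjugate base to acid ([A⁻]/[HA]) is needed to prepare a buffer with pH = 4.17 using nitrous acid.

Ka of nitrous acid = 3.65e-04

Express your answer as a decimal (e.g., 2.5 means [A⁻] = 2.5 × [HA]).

pKa = -log(3.65e-04) = 3.4377. pH = pKa + log([A⁻]/[HA]), so log([A⁻]/[HA]) = pH − pKa = 4.17 − 3.4377 = 0.7323. [A⁻]/[HA] = 10^(0.7323) = 5.40

[A⁻]/[HA] = 5.40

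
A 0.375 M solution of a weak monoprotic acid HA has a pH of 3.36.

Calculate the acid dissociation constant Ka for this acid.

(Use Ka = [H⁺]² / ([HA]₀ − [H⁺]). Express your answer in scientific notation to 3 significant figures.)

[H⁺] = 10^(−pH) = 10^(−3.36) = 4.365e-04 M. For HA ⇌ H⁺ + A⁻, Ka = [H⁺][A⁻]/[HA] = [H⁺]² / ([HA]₀ − [H⁺]) = (4.365e-04)² / (0.375 − 4.365e-04) = 5.09e-07.

K_a = 5.09e-07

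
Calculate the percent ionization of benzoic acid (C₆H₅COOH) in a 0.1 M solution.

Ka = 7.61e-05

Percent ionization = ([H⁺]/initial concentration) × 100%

Using Ka equilibrium: x² + Ka×x - Ka×C = 0. Solving: [H⁺] = 2.7208e-03. Percent = (2.7208e-03/0.1) × 100

Percent ionization = 2.72%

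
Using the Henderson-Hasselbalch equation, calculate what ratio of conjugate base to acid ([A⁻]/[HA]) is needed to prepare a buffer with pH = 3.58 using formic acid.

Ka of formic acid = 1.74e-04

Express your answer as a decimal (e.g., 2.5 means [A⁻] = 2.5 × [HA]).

pKa = -log(1.74e-04) = 3.7595. pH = pKa + log([A⁻]/[HA]), so log([A⁻]/[HA]) = pH − pKa = 3.58 − 3.7595 = -0.1795. [A⁻]/[HA] = 10^(-0.1795) = 0.662

[A⁻]/[HA] = 0.662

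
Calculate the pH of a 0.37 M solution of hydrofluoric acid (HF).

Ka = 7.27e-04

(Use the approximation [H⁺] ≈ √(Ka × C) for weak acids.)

[H⁺] = √(Ka × C) = √(7.27e-04 × 0.37) = 1.6401e-02. pH = -log(1.6401e-02)

pH = 1.79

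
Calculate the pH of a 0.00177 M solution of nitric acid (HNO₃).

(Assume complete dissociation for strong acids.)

[H⁺] = 0.00177 M for strong acid. pH = -log[H⁺] = -log(0.00177)

pH = 2.75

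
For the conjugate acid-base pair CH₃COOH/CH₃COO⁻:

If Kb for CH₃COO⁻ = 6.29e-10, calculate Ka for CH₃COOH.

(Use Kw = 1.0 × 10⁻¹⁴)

For a conjugate pair Ka × Kb = Kw, so Ka = Kw/Kb = 1.0 × 10⁻¹⁴ / 6.29e-10 = 1.59e-05.

K_a = 1.59e-05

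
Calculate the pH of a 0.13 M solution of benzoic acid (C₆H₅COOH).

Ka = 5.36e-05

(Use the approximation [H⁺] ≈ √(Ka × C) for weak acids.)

[H⁺] = √(Ka × C) = √(5.36e-05 × 0.13) = 2.6397e-03. pH = -log(2.6397e-03)

pH = 2.58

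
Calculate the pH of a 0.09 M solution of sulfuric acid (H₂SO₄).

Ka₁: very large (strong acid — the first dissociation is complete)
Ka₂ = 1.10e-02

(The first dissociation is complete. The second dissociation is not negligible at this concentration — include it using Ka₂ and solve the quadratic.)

First dissociation is complete: [H⁺]₀ = [HSO₄⁻]₀ = C = 0.09 M. Second dissociation HSO₄⁻ ⇌ H⁺ + SO₄²⁻: let x = [SO₄²⁻]. Ka₂ = (C + x)·x / (C − x) = 1.10e-02 → x² + (C + Ka₂)·x − Ka₂·C = 0 → x² + 0.10100·x − 9.900e-04 = 0. x = (−0.10100 + √(0.10100² + 4 × 9.900e-04)) / 2 = 9.0000e-03 M. [H⁺] = C + x = 0.09 + 9.0000e-03 = 9.9000e-02 M. pH = -log(9.9000e-02) = 1.00.

pH = 1.00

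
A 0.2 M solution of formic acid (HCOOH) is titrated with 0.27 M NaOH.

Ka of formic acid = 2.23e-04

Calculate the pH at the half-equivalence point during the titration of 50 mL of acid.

At half-equivalence [HA] = [A⁻], so Henderson-Hasselbalch gives pH = pKa = -log(2.23e-04) = 3.65.

pH = pKa = 3.65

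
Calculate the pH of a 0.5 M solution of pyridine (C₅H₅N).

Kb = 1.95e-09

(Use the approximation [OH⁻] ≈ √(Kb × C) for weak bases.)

[OH⁻] = √(Kb × C) = √(1.95e-09 × 0.5) = 3.1225e-05. pOH = 4.51, pH = 14 - pOH

pH = 9.49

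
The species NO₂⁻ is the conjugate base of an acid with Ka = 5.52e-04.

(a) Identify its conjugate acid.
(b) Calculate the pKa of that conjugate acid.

(a) The conjugate acid is formed by adding one H⁺ to NO₂⁻, giving HNO₂. (b) pKa = -log(Ka) = -log(5.52e-04) = 3.26.

Conjugate acid: HNO₂; pK_a = 3.26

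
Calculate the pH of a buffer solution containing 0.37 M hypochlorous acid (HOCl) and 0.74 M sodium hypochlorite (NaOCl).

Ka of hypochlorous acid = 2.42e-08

pKa = -log(2.42e-08) = 7.62. pH = pKa + log([A⁻]/[HA]) = 7.62 + log(0.74/0.37)

pH = 7.92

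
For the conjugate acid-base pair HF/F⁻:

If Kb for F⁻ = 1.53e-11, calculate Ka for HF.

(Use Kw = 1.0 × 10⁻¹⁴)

For a conjugate pair Ka × Kb = Kw, so Ka = Kw/Kb = 1.0 × 10⁻¹⁴ / 1.53e-11 = 6.54e-04.

K_a = 6.54e-04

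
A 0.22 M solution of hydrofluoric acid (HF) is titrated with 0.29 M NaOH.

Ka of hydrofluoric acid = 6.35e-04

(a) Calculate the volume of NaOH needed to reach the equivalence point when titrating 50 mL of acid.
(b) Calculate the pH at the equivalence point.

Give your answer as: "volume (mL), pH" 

moles acid = 0.22 × 50/1000 = 0.011 mol; V_base = moles/0.29 × 1000 = 37.9 mL. At equivalence only the conjugate base is present: [A⁻] = 0.011/0.088 = 1.2510e-01 M. Kb = Kw/Ka = 1.57e-11; [OH⁻] = √(Kb × [A⁻]) = 1.4036e-06; pOH = 5.85; pH = 14 - pOH = 8.15.

V = 37.9 mL, pH = 8.15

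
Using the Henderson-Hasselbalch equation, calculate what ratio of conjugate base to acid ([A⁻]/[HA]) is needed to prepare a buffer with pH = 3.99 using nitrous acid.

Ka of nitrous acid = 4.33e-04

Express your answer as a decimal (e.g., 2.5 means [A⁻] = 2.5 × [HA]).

pKa = -log(4.33e-04) = 3.3635. pH = pKa + log([A⁻]/[HA]), so log([A⁻]/[HA]) = pH − pKa = 3.99 − 3.3635 = 0.6265. [A⁻]/[HA] = 10^(0.6265) = 4.23

[A⁻]/[HA] = 4.23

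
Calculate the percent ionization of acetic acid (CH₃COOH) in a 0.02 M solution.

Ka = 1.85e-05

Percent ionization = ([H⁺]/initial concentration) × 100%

Using Ka equilibrium: x² + Ka×x - Ka×C = 0. Solving: [H⁺] = 5.9910e-04. Percent = (5.9910e-04/0.02) × 100

Percent ionization = 3%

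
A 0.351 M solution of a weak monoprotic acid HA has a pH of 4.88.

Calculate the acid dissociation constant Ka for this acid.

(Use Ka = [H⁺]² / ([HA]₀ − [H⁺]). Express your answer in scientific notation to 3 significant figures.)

[H⁺] = 10^(−pH) = 10^(−4.88) = 1.318e-05 M. For HA ⇌ H⁺ + A⁻, Ka = [H⁺][A⁻]/[HA] = [H⁺]² / ([HA]₀ − [H⁺]) = (1.318e-05)² / (0.351 − 1.318e-05) = 4.95e-10.

K_a = 4.95e-10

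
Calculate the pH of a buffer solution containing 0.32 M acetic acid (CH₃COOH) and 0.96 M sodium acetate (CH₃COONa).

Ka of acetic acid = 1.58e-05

pKa = -log(1.58e-05) = 4.80. pH = pKa + log([A⁻]/[HA]) = 4.80 + log(0.96/0.32)

pH = 5.28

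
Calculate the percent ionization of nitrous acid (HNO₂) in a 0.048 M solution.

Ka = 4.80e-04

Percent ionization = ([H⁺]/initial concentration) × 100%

Using Ka equilibrium: x² + Ka×x - Ka×C = 0. Solving: [H⁺] = 4.5660e-03. Percent = (4.5660e-03/0.048) × 100

Percent ionization = 9.51%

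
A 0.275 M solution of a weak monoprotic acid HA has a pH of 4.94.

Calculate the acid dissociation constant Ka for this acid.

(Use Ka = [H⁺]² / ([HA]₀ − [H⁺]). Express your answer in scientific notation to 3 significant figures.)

[H⁺] = 10^(−pH) = 10^(−4.94) = 1.148e-05 M. For HA ⇌ H⁺ + A⁻, Ka = [H⁺][A⁻]/[HA] = [H⁺]² / ([HA]₀ − [H⁺]) = (1.148e-05)² / (0.275 − 1.148e-05) = 4.79e-10.

K_a = 4.79e-10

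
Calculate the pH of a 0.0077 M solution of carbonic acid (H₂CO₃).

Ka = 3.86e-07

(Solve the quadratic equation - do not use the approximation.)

x² + Ka×x - Ka×C = 0. Using quadratic formula: [H⁺] = 5.4325e-05

pH = 4.26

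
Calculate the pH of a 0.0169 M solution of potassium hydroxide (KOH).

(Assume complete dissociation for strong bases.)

[OH⁻] = 0.0169 M for strong base. pOH = -log[OH⁻] = 1.77, pH = 14 - pOH

pH = 12.23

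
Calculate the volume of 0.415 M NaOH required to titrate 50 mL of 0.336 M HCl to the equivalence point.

At equivalence: moles acid = moles base. moles HCl = 0.336 × 50/1000 = 0.0168 mol. V_base = moles / 0.415 × 1000 = 40.5 mL.

V_{base} = 40.5 mL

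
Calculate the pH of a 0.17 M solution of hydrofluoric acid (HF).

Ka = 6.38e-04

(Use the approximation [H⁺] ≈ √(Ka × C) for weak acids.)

[H⁺] = √(Ka × C) = √(6.38e-04 × 0.17) = 1.0414e-02. pH = -log(1.0414e-02)

pH = 1.98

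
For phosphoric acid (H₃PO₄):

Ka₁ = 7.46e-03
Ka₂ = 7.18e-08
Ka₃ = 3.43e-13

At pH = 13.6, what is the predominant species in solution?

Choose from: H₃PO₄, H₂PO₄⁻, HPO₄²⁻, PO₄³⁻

pKa₁ = 2.13, pKa₂ = 7.14, pKa₃ = 12.46. For a polyprotic acid the predominant species crosses at each pKa: below pKa_n the protonated form dominates, above it the deprotonated form does. At pH = 13.6, the predominant species is PO₄³⁻.

PO₄³⁻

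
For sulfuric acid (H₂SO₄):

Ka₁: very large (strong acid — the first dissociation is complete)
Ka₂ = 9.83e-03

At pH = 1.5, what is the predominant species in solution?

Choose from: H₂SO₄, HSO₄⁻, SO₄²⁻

The first dissociation is complete, so H₂SO₄ itself is never the predominant species in water; pKa₂ = -log(9.83e-03) = 2.01. For a polyprotic acid the predominant species crosses at each pKa: below pKa_n the protonated form dominates, above it the deprotonated form does. At pH = 1.5, the predominant species is HSO₄⁻.

HSO₄⁻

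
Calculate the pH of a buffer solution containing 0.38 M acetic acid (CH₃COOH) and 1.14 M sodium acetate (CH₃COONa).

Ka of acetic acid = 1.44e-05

pKa = -log(1.44e-05) = 4.84. pH = pKa + log([A⁻]/[HA]) = 4.84 + log(1.14/0.38)

pH = 5.32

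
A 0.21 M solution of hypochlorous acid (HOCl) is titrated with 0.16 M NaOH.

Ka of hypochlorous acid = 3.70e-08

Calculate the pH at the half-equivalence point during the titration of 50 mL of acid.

At half-equivalence [HA] = [A⁻], so Henderson-Hasselbalch gives pH = pKa = -log(3.70e-08) = 7.43.

pH = pKa = 7.43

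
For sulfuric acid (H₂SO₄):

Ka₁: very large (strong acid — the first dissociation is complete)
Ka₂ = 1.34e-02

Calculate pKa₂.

pKa₂ = -log(Ka₂) = -log(1.34e-02) = 1.87.

pK_{a2} = 1.87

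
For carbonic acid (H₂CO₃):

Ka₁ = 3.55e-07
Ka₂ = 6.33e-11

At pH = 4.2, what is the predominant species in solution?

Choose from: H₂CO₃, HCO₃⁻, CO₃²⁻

pKa₁ = 6.45, pKa₂ = 10.20. For a polyprotic acid the predominant species crosses at each pKa: below pKa_n the protonated form dominates, above it the deprotonated form does. At pH = 4.2, the predominant species is H₂CO₃.

H₂CO₃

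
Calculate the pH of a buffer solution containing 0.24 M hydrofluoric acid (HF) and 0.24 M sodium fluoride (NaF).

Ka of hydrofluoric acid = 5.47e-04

pKa = -log(5.47e-04) = 3.26. pH = pKa + log([A⁻]/[HA]) = 3.26 + log(0.24/0.24)

pH = 3.26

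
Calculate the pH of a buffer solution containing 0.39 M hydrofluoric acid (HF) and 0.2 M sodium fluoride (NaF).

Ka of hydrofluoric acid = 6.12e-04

pKa = -log(6.12e-04) = 3.21. pH = pKa + log([A⁻]/[HA]) = 3.21 + log(0.2/0.39)

pH = 2.92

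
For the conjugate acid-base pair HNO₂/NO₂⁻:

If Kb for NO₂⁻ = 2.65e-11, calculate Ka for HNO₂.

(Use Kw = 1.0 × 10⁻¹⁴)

For a conjugate pair Ka × Kb = Kw, so Ka = Kw/Kb = 1.0 × 10⁻¹⁴ / 2.65e-11 = 3.77e-04.

K_a = 3.77e-04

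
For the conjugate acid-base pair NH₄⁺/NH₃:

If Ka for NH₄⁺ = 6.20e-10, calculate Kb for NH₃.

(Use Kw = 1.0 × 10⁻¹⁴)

For a conjugate pair Ka × Kb = Kw, so Kb = Kw/Ka = 1.0 × 10⁻¹⁴ / 6.20e-10 = 1.61e-05.

K_b = 1.61e-05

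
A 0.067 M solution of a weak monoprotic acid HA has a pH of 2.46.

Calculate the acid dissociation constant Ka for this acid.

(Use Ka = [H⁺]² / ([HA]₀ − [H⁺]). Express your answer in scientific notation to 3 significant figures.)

[H⁺] = 10^(−pH) = 10^(−2.46) = 3.467e-03 M. For HA ⇌ H⁺ + A⁻, Ka = [H⁺][A⁻]/[HA] = [H⁺]² / ([HA]₀ − [H⁺]) = (3.467e-03)² / (0.067 − 3.467e-03) = 1.89e-04.

K_a = 1.89e-04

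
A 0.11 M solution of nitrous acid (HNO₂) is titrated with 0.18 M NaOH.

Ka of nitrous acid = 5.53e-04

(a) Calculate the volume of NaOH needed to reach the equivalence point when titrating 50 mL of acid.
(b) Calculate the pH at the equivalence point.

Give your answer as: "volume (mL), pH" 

moles acid = 0.11 × 50/1000 = 0.0055 mol; V_base = moles/0.18 × 1000 = 30.6 mL. At equivalence only the conjugate base is present: [A⁻] = 0.0055/0.081 = 6.8276e-02 M. Kb = Kw/Ka = 1.81e-11; [OH⁻] = √(Kb × [A⁻]) = 1.1111e-06; pOH = 5.95; pH = 14 - pOH = 8.05.

V = 30.6 mL, pH = 8.05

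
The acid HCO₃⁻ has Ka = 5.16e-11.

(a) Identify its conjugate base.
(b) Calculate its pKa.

(a) The conjugate base is formed by removing one H⁺ from HCO₃⁻, giving CO₃²⁻. (b) pKa = -log(Ka) = -log(5.16e-11) = 10.29.

Conjugate base: CO₃²⁻; pK_a = 10.29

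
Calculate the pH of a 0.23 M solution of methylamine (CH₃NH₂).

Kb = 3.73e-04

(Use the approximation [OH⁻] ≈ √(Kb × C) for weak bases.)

[OH⁻] = √(Kb × C) = √(3.73e-04 × 0.23) = 9.2623e-03. pOH = 2.03, pH = 14 - pOH

pH = 11.97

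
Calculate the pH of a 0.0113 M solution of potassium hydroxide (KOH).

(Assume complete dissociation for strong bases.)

[OH⁻] = 0.0113 M for strong base. pOH = -log[OH⁻] = 1.95, pH = 14 - pOH

pH = 12.05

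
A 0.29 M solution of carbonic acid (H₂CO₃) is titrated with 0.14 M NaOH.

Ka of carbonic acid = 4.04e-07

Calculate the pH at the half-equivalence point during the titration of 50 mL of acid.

At half-equivalence [HA] = [A⁻], so Henderson-Hasselbalch gives pH = pKa = -log(4.04e-07) = 6.39.

pH = pKa = 6.39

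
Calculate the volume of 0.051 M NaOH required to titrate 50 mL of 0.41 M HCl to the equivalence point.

At equivalence: moles acid = moles base. moles HCl = 0.41 × 50/1000 = 0.0205 mol. V_base = moles / 0.051 × 1000 = 402.0 mL.

V_{base} = 402.0 mL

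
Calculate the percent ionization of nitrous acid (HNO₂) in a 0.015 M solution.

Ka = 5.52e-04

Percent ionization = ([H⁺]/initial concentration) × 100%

Using Ka equilibrium: x² + Ka×x - Ka×C = 0. Solving: [H⁺] = 2.6147e-03. Percent = (2.6147e-03/0.015) × 100

Percent ionization = 17.4%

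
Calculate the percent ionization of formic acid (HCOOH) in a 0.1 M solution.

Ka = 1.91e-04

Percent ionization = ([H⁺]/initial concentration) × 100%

Using Ka equilibrium: x² + Ka×x - Ka×C = 0. Solving: [H⁺] = 4.2759e-03. Percent = (4.2759e-03/0.1) × 100

Percent ionization = 4.28%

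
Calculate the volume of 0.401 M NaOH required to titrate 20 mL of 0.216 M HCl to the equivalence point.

At equivalence: moles acid = moles base. moles HCl = 0.216 × 20/1000 = 0.00432 mol. V_base = moles / 0.401 × 1000 = 10.8 mL.

V_{base} = 10.8 mL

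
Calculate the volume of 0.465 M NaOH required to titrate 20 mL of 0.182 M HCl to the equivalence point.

At equivalence: moles acid = moles base. moles HCl = 0.182 × 20/1000 = 0.00364 mol. V_base = moles / 0.465 × 1000 = 7.8 mL.

V_{base} = 7.8 mL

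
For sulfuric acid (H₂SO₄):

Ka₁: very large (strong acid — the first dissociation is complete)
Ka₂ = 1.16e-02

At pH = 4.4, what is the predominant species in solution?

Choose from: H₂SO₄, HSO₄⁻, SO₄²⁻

The first dissociation is complete, so H₂SO₄ itself is never the predominant species in water; pKa₂ = -log(1.16e-02) = 1.94. For a polyprotic acid the predominant species crosses at each pKa: below pKa_n the protonated form dominates, above it the deprotonated form does. At pH = 4.4, the predominant species is SO₄²⁻.

SO₄²⁻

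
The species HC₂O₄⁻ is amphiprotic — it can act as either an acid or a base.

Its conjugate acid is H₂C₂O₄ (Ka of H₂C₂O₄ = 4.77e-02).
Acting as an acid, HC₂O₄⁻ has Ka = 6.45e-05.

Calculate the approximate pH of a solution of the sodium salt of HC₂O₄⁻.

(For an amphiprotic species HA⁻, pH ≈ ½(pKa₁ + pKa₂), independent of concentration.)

pKa₁ = -log(4.77e-02) = 1.32; pKa₂ = -log(6.45e-05) = 4.19. For an amphiprotic species, pH ≈ ½(pKa₁ + pKa₂) = ½(1.32 + 4.19) = 2.76.

pH = 2.76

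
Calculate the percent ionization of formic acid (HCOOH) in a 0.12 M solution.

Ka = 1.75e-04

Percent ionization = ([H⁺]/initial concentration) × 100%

Using Ka equilibrium: x² + Ka×x - Ka×C = 0. Solving: [H⁺] = 4.4959e-03. Percent = (4.4959e-03/0.12) × 100

Percent ionization = 3.75%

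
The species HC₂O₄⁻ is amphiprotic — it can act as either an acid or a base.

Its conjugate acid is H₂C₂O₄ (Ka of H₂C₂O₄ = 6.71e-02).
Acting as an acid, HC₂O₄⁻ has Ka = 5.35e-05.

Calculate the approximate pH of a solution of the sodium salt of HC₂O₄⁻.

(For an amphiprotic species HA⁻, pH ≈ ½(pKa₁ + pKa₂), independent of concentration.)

pKa₁ = -log(6.71e-02) = 1.17; pKa₂ = -log(5.35e-05) = 4.27. For an amphiprotic species, pH ≈ ½(pKa₁ + pKa₂) = ½(1.17 + 4.27) = 2.72.

pH = 2.72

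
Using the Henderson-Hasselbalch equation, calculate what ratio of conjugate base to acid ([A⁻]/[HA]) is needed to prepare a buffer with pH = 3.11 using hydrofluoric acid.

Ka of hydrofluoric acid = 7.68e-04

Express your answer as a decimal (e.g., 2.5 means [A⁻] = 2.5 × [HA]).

pKa = -log(7.68e-04) = 3.1146. pH = pKa + log([A⁻]/[HA]), so log([A⁻]/[HA]) = pH − pKa = 3.11 − 3.1146 = -0.0046. [A⁻]/[HA] = 10^(-0.0046) = 0.989

[A⁻]/[HA] = 0.989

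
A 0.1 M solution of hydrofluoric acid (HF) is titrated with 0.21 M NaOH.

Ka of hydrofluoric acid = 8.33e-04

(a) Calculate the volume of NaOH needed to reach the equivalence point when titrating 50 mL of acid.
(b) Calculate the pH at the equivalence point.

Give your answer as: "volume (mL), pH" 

moles acid = 0.1 × 50/1000 = 0.005 mol; V_base = moles/0.21 × 1000 = 23.8 mL. At equivalence only the conjugate base is present: [A⁻] = 0.005/0.074 = 6.7742e-02 M. Kb = Kw/Ka = 1.20e-11; [OH⁻] = √(Kb × [A⁻]) = 9.0179e-07; pOH = 6.04; pH = 14 - pOH = 7.96.

V = 23.8 mL, pH = 7.96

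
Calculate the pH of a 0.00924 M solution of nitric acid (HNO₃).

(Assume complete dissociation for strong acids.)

[H⁺] = 0.00924 M for strong acid. pH = -log[H⁺] = -log(0.00924)

pH = 2.03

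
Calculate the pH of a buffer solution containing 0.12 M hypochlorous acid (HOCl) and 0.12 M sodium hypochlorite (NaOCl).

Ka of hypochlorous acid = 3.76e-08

pKa = -log(3.76e-08) = 7.42. pH = pKa + log([A⁻]/[HA]) = 7.42 + log(0.12/0.12)

pH = 7.42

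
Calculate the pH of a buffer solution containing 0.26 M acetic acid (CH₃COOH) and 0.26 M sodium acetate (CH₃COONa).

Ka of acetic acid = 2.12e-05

pKa = -log(2.12e-05) = 4.67. pH = pKa + log([A⁻]/[HA]) = 4.67 + log(0.26/0.26)

pH = 4.67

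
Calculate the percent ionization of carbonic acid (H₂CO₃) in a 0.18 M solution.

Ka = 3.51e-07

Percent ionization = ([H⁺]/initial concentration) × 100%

Using Ka equilibrium: x² + Ka×x - Ka×C = 0. Solving: [H⁺] = 2.5118e-04. Percent = (2.5118e-04/0.18) × 100

Percent ionization = 0.14%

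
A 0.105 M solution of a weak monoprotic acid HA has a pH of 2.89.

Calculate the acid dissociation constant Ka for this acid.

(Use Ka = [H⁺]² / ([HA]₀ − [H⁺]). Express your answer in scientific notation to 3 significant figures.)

[H⁺] = 10^(−pH) = 10^(−2.89) = 1.288e-03 M. For HA ⇌ H⁺ + A⁻, Ka = [H⁺][A⁻]/[HA] = [H⁺]² / ([HA]₀ − [H⁺]) = (1.288e-03)² / (0.105 − 1.288e-03) = 1.60e-05.

K_a = 1.60e-05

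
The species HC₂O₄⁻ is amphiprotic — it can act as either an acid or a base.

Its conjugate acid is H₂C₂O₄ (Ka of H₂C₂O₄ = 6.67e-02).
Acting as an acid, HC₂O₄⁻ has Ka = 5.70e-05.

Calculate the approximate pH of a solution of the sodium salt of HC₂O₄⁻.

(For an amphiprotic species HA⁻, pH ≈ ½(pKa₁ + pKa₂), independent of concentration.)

pKa₁ = -log(6.67e-02) = 1.18; pKa₂ = -log(5.70e-05) = 4.24. For an amphiprotic species, pH ≈ ½(pKa₁ + pKa₂) = ½(1.18 + 4.24) = 2.71.

pH = 2.71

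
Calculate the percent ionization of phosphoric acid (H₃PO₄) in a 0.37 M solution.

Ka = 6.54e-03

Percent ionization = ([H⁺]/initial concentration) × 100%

Using Ka equilibrium: x² + Ka×x - Ka×C = 0. Solving: [H⁺] = 4.6030e-02. Percent = (4.6030e-02/0.37) × 100

Percent ionization = 12.4%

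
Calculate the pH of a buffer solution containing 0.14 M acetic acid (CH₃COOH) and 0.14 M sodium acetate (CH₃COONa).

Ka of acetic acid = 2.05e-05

pKa = -log(2.05e-05) = 4.69. pH = pKa + log([A⁻]/[HA]) = 4.69 + log(0.14/0.14)

pH = 4.69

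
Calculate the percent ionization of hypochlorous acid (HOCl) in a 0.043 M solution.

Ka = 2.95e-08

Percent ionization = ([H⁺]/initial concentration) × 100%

Using Ka equilibrium: x² + Ka×x - Ka×C = 0. Solving: [H⁺] = 3.5601e-05. Percent = (3.5601e-05/0.043) × 100

Percent ionization = 0.0828%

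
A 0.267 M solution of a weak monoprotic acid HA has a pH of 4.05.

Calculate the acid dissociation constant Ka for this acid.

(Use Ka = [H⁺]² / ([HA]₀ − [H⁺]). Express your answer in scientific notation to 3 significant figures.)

[H⁺] = 10^(−pH) = 10^(−4.05) = 8.913e-05 M. For HA ⇌ H⁺ + A⁻, Ka = [H⁺][A⁻]/[HA] = [H⁺]² / ([HA]₀ − [H⁺]) = (8.913e-05)² / (0.267 − 8.913e-05) = 2.98e-08.

K_a = 2.98e-08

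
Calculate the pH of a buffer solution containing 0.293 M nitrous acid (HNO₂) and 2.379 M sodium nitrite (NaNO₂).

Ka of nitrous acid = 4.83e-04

pKa = -log(4.83e-04) = 3.32. pH = pKa + log([A⁻]/[HA]) = 3.32 + log(2.379/0.293)

pH = 4.23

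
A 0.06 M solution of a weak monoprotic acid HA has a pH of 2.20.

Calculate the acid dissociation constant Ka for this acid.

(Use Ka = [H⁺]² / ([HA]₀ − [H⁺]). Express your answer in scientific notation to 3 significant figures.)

[H⁺] = 10^(−pH) = 10^(−2.20) = 6.310e-03 M. For HA ⇌ H⁺ + A⁻, Ka = [H⁺][A⁻]/[HA] = [H⁺]² / ([HA]₀ − [H⁺]) = (6.310e-03)² / (0.06 − 6.310e-03) = 7.41e-04.

K_a = 7.41e-04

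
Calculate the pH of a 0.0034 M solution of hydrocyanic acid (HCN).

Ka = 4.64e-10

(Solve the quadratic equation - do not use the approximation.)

x² + Ka×x - Ka×C = 0. Using quadratic formula: [H⁺] = 1.2558e-06

pH = 5.90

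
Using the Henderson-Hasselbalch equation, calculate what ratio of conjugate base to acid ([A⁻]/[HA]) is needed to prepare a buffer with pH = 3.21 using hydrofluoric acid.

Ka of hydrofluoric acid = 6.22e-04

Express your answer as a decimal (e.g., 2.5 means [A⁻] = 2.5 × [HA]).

pKa = -log(6.22e-04) = 3.2062. pH = pKa + log([A⁻]/[HA]), so log([A⁻]/[HA]) = pH − pKa = 3.21 − 3.2062 = 0.0038. [A⁻]/[HA] = 10^(0.0038) = 1.01

[A⁻]/[HA] = 1.01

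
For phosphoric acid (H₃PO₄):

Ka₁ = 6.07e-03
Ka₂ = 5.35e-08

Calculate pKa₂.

pKa₂ = -log(Ka₂) = -log(5.35e-08) = 7.27.

pK_{a2} = 7.27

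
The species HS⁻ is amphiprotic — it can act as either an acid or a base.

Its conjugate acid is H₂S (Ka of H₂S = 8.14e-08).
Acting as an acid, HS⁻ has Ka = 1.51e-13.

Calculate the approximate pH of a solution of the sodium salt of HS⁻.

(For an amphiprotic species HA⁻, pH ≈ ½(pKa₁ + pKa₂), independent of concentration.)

pKa₁ = -log(8.14e-08) = 7.09; pKa₂ = -log(1.51e-13) = 12.82. For an amphiprotic species, pH ≈ ½(pKa₁ + pKa₂) = ½(7.09 + 12.82) = 9.96.

pH = 9.96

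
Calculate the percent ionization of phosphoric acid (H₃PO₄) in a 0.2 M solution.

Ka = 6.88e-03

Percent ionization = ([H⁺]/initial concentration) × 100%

Using Ka equilibrium: x² + Ka×x - Ka×C = 0. Solving: [H⁺] = 3.3814e-02. Percent = (3.3814e-02/0.2) × 100

Percent ionization = 16.9%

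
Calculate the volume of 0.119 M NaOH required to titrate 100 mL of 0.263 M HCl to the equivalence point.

At equivalence: moles acid = moles base. moles HCl = 0.263 × 100/1000 = 0.0263 mol. V_base = moles / 0.119 × 1000 = 221.0 mL.

V_{base} = 221.0 mL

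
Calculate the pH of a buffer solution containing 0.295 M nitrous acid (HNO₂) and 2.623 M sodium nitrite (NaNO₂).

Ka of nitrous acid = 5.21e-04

pKa = -log(5.21e-04) = 3.28. pH = pKa + log([A⁻]/[HA]) = 3.28 + log(2.623/0.295)

pH = 4.23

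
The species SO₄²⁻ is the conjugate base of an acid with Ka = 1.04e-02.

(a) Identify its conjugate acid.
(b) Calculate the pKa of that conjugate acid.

(a) The conjugate acid is formed by adding one H⁺ to SO₄²⁻, giving HSO₄⁻. (b) pKa = -log(Ka) = -log(1.04e-02) = 1.98.

Conjugate acid: HSO₄⁻; pK_a = 1.98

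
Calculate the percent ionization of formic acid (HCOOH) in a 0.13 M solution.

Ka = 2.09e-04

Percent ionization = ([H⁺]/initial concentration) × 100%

Using Ka equilibrium: x² + Ka×x - Ka×C = 0. Solving: [H⁺] = 5.1090e-03. Percent = (5.1090e-03/0.13) × 100

Percent ionization = 3.93%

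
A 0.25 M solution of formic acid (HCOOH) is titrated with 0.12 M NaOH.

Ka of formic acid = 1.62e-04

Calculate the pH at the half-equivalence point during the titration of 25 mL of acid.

At half-equivalence [HA] = [A⁻], so Henderson-Hasselbalch gives pH = pKa = -log(1.62e-04) = 3.79.

pH = pKa = 3.79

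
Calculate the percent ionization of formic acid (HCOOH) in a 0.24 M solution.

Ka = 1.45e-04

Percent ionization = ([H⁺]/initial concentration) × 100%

Using Ka equilibrium: x² + Ka×x - Ka×C = 0. Solving: [H⁺] = 5.8271e-03. Percent = (5.8271e-03/0.24) × 100

Percent ionization = 2.43%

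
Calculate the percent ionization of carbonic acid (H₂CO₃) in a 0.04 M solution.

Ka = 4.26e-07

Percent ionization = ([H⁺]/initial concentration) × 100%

Using Ka equilibrium: x² + Ka×x - Ka×C = 0. Solving: [H⁺] = 1.3032e-04. Percent = (1.3032e-04/0.04) × 100

Percent ionization = 0.326%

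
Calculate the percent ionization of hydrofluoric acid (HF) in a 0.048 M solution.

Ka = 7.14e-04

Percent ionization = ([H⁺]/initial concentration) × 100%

Using Ka equilibrium: x² + Ka×x - Ka×C = 0. Solving: [H⁺] = 5.5081e-03. Percent = (5.5081e-03/0.048) × 100

Percent ionization = 11.5%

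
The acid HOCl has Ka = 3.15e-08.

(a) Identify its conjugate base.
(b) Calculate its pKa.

(a) The conjugate base is formed by removing one H⁺ from HOCl, giving OCl⁻. (b) pKa = -log(Ka) = -log(3.15e-08) = 7.50.

Conjugate base: OCl⁻; pK_a = 7.50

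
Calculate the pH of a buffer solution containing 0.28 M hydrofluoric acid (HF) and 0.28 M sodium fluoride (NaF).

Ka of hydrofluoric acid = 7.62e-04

pKa = -log(7.62e-04) = 3.12. pH = pKa + log([A⁻]/[HA]) = 3.12 + log(0.28/0.28)

pH = 3.12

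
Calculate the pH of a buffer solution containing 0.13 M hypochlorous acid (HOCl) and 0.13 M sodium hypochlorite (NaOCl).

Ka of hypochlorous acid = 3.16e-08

pKa = -log(3.16e-08) = 7.50. pH = pKa + log([A⁻]/[HA]) = 7.50 + log(0.13/0.13)

pH = 7.50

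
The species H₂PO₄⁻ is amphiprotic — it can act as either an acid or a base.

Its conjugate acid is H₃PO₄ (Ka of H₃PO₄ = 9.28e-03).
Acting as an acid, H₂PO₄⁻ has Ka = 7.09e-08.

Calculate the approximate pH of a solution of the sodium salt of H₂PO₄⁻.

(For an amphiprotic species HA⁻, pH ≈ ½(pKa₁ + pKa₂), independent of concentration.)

pKa₁ = -log(9.28e-03) = 2.03; pKa₂ = -log(7.09e-08) = 7.15. For an amphiprotic species, pH ≈ ½(pKa₁ + pKa₂) = ½(2.03 + 7.15) = 4.59.

pH = 4.59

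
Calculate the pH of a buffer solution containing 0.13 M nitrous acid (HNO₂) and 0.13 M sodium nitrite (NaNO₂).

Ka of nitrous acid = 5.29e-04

pKa = -log(5.29e-04) = 3.28. pH = pKa + log([A⁻]/[HA]) = 3.28 + log(0.13/0.13)

pH = 3.28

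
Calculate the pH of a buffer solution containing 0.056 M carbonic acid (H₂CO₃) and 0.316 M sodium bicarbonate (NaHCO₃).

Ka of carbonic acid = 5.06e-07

pKa = -log(5.06e-07) = 6.30. pH = pKa + log([A⁻]/[HA]) = 6.30 + log(0.316/0.056)

pH = 7.05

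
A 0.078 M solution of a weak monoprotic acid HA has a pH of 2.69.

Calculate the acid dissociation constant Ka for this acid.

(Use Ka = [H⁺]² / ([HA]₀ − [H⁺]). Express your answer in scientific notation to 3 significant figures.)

[H⁺] = 10^(−pH) = 10^(−2.69) = 2.042e-03 M. For HA ⇌ H⁺ + A⁻, Ka = [H⁺][A⁻]/[HA] = [H⁺]² / ([HA]₀ − [H⁺]) = (2.042e-03)² / (0.078 − 2.042e-03) = 5.49e-05.

K_a = 5.49e-05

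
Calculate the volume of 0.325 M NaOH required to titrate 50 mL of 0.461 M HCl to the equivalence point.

At equivalence: moles acid = moles base. moles HCl = 0.461 × 50/1000 = 0.02305 mol. V_base = moles / 0.325 × 1000 = 70.9 mL.

V_{base} = 70.9 mL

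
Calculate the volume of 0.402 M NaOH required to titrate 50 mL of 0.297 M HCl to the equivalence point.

At equivalence: moles acid = moles base. moles HCl = 0.297 × 50/1000 = 0.01485 mol. V_base = moles / 0.402 × 1000 = 36.9 mL.

V_{base} = 36.9 mL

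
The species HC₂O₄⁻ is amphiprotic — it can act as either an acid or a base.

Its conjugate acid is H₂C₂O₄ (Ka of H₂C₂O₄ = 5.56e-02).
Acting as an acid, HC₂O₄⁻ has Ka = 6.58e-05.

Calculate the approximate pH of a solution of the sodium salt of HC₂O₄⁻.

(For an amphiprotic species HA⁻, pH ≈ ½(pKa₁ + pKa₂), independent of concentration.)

pKa₁ = -log(5.56e-02) = 1.25; pKa₂ = -log(6.58e-05) = 4.18. For an amphiprotic species, pH ≈ ½(pKa₁ + pKa₂) = ½(1.25 + 4.18) = 2.72.

pH = 2.72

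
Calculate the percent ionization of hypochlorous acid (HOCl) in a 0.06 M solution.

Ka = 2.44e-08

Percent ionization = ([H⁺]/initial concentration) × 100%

Using Ka equilibrium: x² + Ka×x - Ka×C = 0. Solving: [H⁺] = 3.8250e-05. Percent = (3.8250e-05/0.06) × 100

Percent ionization = 0.0638%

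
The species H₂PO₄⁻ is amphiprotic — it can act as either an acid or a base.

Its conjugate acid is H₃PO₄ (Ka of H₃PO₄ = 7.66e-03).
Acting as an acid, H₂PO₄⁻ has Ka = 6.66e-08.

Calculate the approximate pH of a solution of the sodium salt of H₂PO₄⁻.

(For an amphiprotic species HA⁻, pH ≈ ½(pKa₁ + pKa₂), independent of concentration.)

pKa₁ = -log(7.66e-03) = 2.12; pKa₂ = -log(6.66e-08) = 7.18. For an amphiprotic species, pH ≈ ½(pKa₁ + pKa₂) = ½(2.12 + 7.18) = 4.65.

pH = 4.65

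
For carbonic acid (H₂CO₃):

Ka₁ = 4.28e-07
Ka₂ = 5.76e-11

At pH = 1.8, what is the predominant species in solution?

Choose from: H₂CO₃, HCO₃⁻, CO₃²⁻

pKa₁ = 6.37, pKa₂ = 10.24. For a polyprotic acid the predominant species crosses at each pKa: below pKa_n the protonated form dominates, above it the deprotonated form does. At pH = 1.8, the predominant species is H₂CO₃.

H₂CO₃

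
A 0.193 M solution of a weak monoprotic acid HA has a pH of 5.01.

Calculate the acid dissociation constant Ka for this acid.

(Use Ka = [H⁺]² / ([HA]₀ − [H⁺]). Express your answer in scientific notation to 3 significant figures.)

[H⁺] = 10^(−pH) = 10^(−5.01) = 9.772e-06 M. For HA ⇌ H⁺ + A⁻, Ka = [H⁺][A⁻]/[HA] = [H⁺]² / ([HA]₀ − [H⁺]) = (9.772e-06)² / (0.193 − 9.772e-06) = 4.95e-10.

K_a = 4.95e-10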